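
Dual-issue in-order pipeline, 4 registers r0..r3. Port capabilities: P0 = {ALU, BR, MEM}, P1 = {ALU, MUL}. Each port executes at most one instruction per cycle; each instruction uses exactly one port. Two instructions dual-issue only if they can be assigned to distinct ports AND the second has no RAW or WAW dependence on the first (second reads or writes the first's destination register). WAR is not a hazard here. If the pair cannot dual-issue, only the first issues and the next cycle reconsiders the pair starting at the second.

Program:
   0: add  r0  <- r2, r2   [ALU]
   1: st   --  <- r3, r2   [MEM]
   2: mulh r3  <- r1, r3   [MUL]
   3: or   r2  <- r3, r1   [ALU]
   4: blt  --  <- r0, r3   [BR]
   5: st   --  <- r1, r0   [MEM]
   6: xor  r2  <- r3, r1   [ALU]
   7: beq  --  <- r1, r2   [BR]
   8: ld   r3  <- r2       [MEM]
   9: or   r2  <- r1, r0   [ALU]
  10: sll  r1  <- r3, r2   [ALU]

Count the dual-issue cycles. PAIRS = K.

PAIRS = 4

t=0 i0,i1:add.ALU st.MEM ; 2-wide
t=1 i2:mulh.MUL ; RAW r3
t=2 i3,i4:or.ALU blt.BR ; 2-wide
t=3 i5,i6:st.MEM xor.ALU ; 2-wide
t=4 i7:beq.BR ; no-port BR/MEM
t=5 i8,i9:ld.MEM or.ALU ; 2-wide
t=6 i10:sll.ALU ; tail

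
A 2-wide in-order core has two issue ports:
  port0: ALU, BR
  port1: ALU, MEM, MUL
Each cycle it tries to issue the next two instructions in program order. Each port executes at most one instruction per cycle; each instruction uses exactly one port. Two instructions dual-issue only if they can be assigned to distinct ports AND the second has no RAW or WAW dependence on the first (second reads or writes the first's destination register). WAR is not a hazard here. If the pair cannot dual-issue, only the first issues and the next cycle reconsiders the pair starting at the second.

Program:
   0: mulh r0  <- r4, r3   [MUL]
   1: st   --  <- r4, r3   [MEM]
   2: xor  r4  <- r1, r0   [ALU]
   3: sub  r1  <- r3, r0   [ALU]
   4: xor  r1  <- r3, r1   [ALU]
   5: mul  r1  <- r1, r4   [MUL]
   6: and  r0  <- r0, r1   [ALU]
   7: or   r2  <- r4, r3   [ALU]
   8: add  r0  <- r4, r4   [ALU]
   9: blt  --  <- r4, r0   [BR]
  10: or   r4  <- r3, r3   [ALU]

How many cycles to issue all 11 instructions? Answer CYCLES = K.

CYCLES = 8

t=0 i0:mulh.MUL ; no-port MUL/MEM
t=1 i1+i2:st.MEM;xor.ALU ; dual
t=2 i3:sub.ALU ; RAW+WAW r1
t=3 i4:xor.ALU ; RAW+WAW r1
t=4 i5:mul.MUL ; RAW r1
t=5 i6+i7:and.ALU;or.ALU ; dual
t=6 i8:add.ALU ; RAW r0
t=7 i9+i10:blt.BR;or.ALU ; dual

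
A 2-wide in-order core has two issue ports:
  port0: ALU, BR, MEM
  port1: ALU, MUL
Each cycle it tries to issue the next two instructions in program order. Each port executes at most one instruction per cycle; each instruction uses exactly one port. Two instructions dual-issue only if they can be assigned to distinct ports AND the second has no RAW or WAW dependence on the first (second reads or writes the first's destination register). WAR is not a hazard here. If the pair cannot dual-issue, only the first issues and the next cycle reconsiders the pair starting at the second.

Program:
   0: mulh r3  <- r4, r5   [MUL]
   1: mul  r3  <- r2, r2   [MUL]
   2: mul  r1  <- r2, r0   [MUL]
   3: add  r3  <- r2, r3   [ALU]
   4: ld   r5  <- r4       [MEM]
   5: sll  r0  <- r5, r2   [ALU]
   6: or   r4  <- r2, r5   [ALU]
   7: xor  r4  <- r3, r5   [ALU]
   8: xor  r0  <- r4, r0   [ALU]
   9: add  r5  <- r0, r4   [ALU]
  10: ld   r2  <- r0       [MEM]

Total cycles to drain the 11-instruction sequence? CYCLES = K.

CYCLES = 8

[0] i0  mulh  -- no-port MUL/MUL
[1] i1  mul  -- no-port MUL/MUL
[2] i2/i3  mul add  -- 2-wide
[3] i4  ld  -- RAW r5
[4] i5/i6  sll or  -- 2-wide
[5] i7  xor  -- RAW r4
[6] i8  xor  -- RAW r0
[7] i9/i10  add ld  -- 2-wide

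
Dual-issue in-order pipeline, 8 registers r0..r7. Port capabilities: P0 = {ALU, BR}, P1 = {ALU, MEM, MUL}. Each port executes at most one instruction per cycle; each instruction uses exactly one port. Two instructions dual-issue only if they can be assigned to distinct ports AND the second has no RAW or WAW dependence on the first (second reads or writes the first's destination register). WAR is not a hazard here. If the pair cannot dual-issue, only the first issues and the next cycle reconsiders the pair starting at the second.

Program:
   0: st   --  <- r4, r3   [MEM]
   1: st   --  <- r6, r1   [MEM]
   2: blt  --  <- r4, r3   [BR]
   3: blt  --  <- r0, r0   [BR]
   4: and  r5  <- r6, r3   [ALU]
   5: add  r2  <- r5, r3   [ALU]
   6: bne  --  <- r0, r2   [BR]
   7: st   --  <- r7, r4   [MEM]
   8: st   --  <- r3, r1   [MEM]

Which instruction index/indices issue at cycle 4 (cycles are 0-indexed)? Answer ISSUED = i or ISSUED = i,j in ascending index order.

0. st.MEM @i0  | no-port MEM/MEM
1. st.MEM/blt.BR @i1/i2  | pair
2. blt.BR/and.ALU @i3/i4  | pair
3. add.ALU @i5  | RAW r2
4. bne.BR/st.MEM @i6/i7  | pair
5. st.MEM @i8  | tail

ISSUED = 6,7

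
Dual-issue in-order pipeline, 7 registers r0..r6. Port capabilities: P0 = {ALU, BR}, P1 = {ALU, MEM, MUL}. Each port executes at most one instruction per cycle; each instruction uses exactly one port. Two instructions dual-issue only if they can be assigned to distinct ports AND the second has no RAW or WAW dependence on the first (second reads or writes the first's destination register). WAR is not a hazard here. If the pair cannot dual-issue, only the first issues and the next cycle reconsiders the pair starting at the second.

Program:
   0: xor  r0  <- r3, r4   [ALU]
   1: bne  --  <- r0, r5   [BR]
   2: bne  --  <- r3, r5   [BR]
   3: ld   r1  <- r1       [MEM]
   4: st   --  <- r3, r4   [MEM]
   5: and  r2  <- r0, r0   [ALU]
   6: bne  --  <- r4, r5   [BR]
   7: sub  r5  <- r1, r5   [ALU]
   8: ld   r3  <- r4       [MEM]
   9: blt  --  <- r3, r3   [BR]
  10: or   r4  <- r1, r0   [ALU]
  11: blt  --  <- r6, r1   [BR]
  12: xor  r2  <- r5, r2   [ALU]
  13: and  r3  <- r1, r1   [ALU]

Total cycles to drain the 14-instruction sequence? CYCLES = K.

CYCLES = 9

[0] i0  xor.ALU  -- RAW r0
[1] i1  bne.BR  -- no-port BR/BR
[2] i2/i3  bne.BR+ld.MEM  -- 2-wide
[3] i4/i5  st.MEM+and.ALU  -- 2-wide
[4] i6/i7  bne.BR+sub.ALU  -- 2-wide
[5] i8  ld.MEM  -- RAW r3
[6] i9/i10  blt.BR+or.ALU  -- 2-wide
[7] i11/i12  blt.BR+xor.ALU  -- 2-wide
[8] i13  and.ALU  -- tail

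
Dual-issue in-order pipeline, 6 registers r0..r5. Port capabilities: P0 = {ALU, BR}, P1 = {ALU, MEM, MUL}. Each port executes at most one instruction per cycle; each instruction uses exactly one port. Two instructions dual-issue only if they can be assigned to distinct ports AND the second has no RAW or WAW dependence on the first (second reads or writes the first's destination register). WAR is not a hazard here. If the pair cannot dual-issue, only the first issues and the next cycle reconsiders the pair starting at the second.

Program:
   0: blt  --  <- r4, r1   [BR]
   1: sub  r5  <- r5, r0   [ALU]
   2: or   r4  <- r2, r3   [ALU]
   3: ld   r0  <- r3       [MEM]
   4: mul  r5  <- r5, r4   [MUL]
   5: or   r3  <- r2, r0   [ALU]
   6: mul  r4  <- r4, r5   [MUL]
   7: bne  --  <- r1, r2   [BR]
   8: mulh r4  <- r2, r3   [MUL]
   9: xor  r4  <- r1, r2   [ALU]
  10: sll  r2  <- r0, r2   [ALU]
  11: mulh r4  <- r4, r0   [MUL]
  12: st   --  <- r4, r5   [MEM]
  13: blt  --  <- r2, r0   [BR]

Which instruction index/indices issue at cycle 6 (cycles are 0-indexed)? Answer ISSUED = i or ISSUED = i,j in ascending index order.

ISSUED = 11

#0 head=0: blt;sub i0+i1 pair
#1 head=2: or;ld i2+i3 pair
#2 head=4: mul;or i4+i5 pair
#3 head=6: mul;bne i6+i7 pair
#4 head=8: mulh i8 WAW r4
#5 head=9: xor;sll i9+i10 pair
#6 head=11: mulh i11 no-port MUL/MEM
#7 head=12: st;blt i12+i13 pair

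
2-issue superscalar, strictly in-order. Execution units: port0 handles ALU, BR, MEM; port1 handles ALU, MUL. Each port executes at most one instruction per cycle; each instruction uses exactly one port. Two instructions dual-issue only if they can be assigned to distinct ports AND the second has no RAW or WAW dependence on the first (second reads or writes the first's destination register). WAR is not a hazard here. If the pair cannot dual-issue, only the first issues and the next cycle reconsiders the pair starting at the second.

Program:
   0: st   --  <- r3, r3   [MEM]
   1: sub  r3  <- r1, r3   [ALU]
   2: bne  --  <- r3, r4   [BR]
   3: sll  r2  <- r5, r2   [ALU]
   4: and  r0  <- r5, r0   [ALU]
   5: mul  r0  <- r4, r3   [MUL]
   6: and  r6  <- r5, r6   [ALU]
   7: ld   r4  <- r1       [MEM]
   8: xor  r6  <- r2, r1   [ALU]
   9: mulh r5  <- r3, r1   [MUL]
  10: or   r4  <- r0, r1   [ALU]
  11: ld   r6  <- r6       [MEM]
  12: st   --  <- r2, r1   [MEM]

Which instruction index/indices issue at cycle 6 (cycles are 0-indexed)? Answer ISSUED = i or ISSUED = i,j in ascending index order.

ISSUED = 11

[0] i0,i1  st.MEM/sub.ALU  -- 2-wide
[1] i2,i3  bne.BR/sll.ALU  -- 2-wide
[2] i4  and.ALU  -- WAW r0
[3] i5,i6  mul.MUL/and.ALU  -- 2-wide
[4] i7,i8  ld.MEM/xor.ALU  -- 2-wide
[5] i9,i10  mulh.MUL/or.ALU  -- 2-wide
[6] i11  ld.MEM  -- no-port MEM/MEM
[7] i12  st.MEM  -- tail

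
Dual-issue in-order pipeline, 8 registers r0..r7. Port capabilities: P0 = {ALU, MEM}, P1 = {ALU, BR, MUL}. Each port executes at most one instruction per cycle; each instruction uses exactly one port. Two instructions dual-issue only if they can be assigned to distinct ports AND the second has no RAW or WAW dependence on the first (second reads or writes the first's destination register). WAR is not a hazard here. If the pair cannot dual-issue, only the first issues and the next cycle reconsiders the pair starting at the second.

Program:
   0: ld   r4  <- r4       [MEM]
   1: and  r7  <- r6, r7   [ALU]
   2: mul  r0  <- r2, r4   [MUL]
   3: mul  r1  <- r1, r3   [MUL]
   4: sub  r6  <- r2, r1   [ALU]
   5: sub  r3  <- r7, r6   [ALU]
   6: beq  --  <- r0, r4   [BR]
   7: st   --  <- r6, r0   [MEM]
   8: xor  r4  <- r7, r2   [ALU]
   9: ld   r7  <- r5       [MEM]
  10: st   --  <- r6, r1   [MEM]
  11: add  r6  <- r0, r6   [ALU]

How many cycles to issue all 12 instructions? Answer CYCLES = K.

CYCLES = 8

c0: i0+i1 ld.MEM/and.ALU  2-wide
c1: i2 mul.MUL  no-port MUL/MUL
c2: i3 mul.MUL  RAW r1
c3: i4 sub.ALU  RAW r6
c4: i5+i6 sub.ALU/beq.BR  2-wide
c5: i7+i8 st.MEM/xor.ALU  2-wide
c6: i9 ld.MEM  no-port MEM/MEM
c7: i10+i11 st.MEM/add.ALU  2-wide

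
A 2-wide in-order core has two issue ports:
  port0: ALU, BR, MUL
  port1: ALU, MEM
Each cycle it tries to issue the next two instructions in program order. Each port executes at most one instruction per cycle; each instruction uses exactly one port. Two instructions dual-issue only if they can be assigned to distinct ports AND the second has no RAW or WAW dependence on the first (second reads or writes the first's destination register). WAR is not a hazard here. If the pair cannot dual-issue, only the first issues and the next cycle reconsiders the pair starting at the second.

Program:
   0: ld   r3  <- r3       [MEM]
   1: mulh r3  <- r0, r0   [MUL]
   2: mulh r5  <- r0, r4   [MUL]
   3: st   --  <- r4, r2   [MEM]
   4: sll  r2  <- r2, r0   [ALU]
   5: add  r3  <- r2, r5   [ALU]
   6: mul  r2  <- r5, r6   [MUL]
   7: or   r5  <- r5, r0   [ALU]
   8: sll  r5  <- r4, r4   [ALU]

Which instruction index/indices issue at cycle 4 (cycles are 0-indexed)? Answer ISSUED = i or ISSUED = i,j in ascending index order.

#0 head=0: ld.MEM i0 WAW r3
#1 head=1: mulh.MUL i1 no-port MUL/MUL
#2 head=2: mulh.MUL;st.MEM i2/i3 pair
#3 head=4: sll.ALU i4 RAW r2
#4 head=5: add.ALU;mul.MUL i5/i6 pair
#5 head=7: or.ALU i7 WAW r5
#6 head=8: sll.ALU i8 tail

ISSUED = 5,6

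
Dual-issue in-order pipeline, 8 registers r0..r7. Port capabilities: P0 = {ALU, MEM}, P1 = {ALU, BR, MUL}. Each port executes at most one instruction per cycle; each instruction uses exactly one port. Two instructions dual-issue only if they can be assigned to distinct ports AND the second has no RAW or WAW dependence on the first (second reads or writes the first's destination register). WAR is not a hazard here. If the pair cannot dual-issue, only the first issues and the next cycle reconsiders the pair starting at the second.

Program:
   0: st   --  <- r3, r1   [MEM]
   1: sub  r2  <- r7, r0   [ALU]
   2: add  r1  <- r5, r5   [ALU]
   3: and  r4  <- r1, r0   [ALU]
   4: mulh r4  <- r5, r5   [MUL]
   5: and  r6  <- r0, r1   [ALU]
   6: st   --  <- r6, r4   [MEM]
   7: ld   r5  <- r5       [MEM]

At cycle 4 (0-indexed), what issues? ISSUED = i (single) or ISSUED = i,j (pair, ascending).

#0 head=0: st.MEM/sub.ALU i0/i1 dual
#1 head=2: add.ALU i2 RAW r1
#2 head=3: and.ALU i3 WAW r4
#3 head=4: mulh.MUL/and.ALU i4/i5 dual
#4 head=6: st.MEM i6 no-port MEM/MEM
#5 head=7: ld.MEM i7 tail

ISSUED = 6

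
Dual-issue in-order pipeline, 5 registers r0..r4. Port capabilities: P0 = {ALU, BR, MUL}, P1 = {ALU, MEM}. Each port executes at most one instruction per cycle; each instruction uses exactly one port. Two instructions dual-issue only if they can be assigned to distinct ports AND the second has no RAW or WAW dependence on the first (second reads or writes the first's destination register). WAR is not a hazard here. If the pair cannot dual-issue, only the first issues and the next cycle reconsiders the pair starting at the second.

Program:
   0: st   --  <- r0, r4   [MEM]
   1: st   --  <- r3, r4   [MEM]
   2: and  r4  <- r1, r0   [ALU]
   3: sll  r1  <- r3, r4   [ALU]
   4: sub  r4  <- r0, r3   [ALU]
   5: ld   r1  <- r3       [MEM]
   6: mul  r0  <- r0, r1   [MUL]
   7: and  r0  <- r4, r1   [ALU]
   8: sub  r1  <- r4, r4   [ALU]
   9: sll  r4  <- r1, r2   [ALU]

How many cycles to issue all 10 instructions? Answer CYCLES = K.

CYCLES = 7

t=0 i0:st ; no-port MEM/MEM
t=1 i1&i2:st/and ; pair
t=2 i3&i4:sll/sub ; pair
t=3 i5:ld ; RAW r1
t=4 i6:mul ; WAW r0
t=5 i7&i8:and/sub ; pair
t=6 i9:sll ; tail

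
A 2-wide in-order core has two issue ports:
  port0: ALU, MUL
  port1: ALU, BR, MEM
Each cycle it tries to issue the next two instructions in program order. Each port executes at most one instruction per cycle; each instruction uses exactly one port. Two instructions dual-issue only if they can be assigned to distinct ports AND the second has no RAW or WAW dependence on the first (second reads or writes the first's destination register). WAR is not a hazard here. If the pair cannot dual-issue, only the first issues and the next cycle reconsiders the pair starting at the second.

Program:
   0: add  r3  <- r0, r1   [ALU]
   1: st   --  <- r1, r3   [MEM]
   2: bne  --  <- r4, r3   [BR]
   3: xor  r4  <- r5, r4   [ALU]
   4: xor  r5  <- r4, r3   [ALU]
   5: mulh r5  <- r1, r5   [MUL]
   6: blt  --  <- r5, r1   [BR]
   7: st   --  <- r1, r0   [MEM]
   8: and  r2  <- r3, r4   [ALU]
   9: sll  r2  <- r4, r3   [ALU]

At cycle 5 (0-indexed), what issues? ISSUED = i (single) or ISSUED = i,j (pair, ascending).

ISSUED = 6

c0: i0 add  RAW r3
c1: i1 st  no-port MEM/BR
c2: i2/i3 bne+xor  pair
c3: i4 xor  RAW+WAW r5
c4: i5 mulh  RAW r5
c5: i6 blt  no-port BR/MEM
c6: i7/i8 st+and  pair
c7: i9 sll  tail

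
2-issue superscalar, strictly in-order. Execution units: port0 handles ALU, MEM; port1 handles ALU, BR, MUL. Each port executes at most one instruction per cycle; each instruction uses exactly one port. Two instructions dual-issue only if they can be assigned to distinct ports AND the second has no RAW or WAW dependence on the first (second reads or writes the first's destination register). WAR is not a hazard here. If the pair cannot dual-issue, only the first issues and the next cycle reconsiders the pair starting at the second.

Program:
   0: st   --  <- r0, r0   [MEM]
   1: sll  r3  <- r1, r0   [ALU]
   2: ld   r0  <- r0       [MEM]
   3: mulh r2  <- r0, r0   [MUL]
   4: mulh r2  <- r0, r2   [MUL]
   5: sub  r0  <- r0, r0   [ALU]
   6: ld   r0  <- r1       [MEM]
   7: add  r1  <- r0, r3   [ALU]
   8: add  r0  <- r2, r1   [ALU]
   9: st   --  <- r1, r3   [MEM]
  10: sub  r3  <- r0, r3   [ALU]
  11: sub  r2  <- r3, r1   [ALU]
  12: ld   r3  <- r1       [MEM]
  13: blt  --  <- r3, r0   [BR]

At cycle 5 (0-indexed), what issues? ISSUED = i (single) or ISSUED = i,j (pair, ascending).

  cy0 -> i0&i1 (st+sll) 2-wide
  cy1 -> i2 (ld) RAW r0
  cy2 -> i3 (mulh) no-port MUL/MUL
  cy3 -> i4&i5 (mulh+sub) 2-wide
  cy4 -> i6 (ld) RAW r0
  cy5 -> i7 (add) RAW r1
  cy6 -> i8&i9 (add+st) 2-wide
  cy7 -> i10 (sub) RAW r3
  cy8 -> i11&i12 (sub+ld) 2-wide
  cy9 -> i13 (blt) tail

ISSUED = 7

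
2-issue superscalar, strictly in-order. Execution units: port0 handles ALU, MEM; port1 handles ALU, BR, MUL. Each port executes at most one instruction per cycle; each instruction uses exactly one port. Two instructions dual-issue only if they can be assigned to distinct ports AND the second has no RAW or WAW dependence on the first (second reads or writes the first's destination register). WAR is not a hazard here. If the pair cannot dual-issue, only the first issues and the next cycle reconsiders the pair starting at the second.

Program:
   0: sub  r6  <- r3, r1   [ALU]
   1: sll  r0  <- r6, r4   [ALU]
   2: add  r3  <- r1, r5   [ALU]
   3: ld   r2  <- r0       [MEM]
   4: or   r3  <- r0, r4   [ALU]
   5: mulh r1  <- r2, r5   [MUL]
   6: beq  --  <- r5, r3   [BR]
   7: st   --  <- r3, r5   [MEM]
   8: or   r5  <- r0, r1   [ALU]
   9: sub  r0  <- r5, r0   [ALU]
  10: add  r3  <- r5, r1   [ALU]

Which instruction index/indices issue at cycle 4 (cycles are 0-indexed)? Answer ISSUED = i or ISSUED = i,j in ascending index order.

ISSUED = 6,7

  cy0 -> i0 (sub) RAW r6
  cy1 -> i1,i2 (sll+add) pair
  cy2 -> i3,i4 (ld+or) pair
  cy3 -> i5 (mulh) no-port MUL/BR
  cy4 -> i6,i7 (beq+st) pair
  cy5 -> i8 (or) RAW r5
  cy6 -> i9,i10 (sub+add) pair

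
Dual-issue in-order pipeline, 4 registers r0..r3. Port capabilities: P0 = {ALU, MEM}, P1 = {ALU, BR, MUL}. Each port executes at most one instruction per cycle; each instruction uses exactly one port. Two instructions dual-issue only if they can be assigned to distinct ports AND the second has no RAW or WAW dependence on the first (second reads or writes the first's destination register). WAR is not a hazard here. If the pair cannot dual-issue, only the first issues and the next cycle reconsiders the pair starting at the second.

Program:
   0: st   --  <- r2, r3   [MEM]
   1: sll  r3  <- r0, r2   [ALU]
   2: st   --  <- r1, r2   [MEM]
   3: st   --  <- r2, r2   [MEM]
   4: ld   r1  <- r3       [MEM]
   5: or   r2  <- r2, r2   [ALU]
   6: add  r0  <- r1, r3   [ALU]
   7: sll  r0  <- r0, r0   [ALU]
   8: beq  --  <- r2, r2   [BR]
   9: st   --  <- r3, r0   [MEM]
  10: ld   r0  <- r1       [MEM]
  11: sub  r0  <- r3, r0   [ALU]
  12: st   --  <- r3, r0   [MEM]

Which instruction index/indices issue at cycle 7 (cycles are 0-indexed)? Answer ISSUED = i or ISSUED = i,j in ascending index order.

ISSUED = 10

#0 head=0: st;sll i0+i1 pair
#1 head=2: st i2 no-port MEM/MEM
#2 head=3: st i3 no-port MEM/MEM
#3 head=4: ld;or i4+i5 pair
#4 head=6: add i6 RAW+WAW r0
#5 head=7: sll;beq i7+i8 pair
#6 head=9: st i9 no-port MEM/MEM
#7 head=10: ld i10 RAW+WAW r0
#8 head=11: sub i11 RAW r0
#9 head=12: st i12 tail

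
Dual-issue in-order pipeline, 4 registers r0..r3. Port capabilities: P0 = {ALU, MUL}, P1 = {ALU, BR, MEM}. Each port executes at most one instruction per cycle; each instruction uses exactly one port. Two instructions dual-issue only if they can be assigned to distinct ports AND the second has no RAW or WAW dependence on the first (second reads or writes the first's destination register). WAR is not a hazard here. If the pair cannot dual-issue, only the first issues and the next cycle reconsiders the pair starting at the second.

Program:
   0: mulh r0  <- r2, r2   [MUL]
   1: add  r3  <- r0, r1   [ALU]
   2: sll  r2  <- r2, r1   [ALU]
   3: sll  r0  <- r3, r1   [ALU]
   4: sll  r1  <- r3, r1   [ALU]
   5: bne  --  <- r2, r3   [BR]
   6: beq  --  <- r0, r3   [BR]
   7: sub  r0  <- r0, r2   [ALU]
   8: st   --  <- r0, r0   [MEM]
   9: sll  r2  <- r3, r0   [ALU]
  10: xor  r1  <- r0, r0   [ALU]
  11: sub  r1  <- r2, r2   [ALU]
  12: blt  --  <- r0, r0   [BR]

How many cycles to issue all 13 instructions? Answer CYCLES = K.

#0 head=0: mulh i0 RAW r0
#1 head=1: add/sll i1+i2 pair
#2 head=3: sll/sll i3+i4 pair
#3 head=5: bne i5 no-port BR/BR
#4 head=6: beq/sub i6+i7 pair
#5 head=8: st/sll i8+i9 pair
#6 head=10: xor i10 WAW r1
#7 head=11: sub/blt i11+i12 pair

CYCLES = 8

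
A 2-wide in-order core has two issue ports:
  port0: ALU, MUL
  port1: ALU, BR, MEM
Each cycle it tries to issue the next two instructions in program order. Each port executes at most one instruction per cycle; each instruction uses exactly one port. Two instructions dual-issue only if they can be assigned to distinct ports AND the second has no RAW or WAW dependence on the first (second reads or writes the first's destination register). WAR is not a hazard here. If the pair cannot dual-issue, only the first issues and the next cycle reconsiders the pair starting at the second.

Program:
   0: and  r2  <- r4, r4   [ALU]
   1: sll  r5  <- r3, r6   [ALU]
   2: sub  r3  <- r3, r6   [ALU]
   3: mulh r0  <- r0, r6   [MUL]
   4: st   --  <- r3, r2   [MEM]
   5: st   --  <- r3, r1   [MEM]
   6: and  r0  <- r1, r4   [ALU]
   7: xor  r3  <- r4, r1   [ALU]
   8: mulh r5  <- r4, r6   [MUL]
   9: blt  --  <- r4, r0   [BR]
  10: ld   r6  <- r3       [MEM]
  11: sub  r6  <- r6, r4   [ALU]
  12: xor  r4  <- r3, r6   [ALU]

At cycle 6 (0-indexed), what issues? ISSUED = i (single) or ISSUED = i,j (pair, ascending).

[0] i0/i1  and;sll  -- pair
[1] i2/i3  sub;mulh  -- pair
[2] i4  st  -- no-port MEM/MEM
[3] i5/i6  st;and  -- pair
[4] i7/i8  xor;mulh  -- pair
[5] i9  blt  -- no-port BR/MEM
[6] i10  ld  -- RAW+WAW r6
[7] i11  sub  -- RAW r6
[8] i12  xor  -- tail

ISSUED = 10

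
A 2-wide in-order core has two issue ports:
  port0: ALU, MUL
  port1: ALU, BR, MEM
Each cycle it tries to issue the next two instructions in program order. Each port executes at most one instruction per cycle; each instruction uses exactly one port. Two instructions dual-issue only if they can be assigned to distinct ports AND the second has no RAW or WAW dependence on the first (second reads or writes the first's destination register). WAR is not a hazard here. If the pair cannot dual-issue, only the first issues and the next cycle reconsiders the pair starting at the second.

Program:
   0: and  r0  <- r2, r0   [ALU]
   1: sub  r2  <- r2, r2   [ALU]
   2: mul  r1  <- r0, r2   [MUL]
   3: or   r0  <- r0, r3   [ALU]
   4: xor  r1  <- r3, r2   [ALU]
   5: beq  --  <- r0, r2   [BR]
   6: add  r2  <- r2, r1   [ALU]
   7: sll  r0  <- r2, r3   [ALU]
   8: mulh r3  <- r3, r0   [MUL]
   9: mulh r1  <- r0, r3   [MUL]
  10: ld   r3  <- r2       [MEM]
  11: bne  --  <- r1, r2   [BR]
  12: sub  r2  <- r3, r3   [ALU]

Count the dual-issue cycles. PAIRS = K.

  cy0 -> i0/i1 (and sub) dual
  cy1 -> i2/i3 (mul or) dual
  cy2 -> i4/i5 (xor beq) dual
  cy3 -> i6 (add) RAW r2
  cy4 -> i7 (sll) RAW r0
  cy5 -> i8 (mulh) no-port MUL/MUL
  cy6 -> i9/i10 (mulh ld) dual
  cy7 -> i11/i12 (bne sub) dual

PAIRS = 5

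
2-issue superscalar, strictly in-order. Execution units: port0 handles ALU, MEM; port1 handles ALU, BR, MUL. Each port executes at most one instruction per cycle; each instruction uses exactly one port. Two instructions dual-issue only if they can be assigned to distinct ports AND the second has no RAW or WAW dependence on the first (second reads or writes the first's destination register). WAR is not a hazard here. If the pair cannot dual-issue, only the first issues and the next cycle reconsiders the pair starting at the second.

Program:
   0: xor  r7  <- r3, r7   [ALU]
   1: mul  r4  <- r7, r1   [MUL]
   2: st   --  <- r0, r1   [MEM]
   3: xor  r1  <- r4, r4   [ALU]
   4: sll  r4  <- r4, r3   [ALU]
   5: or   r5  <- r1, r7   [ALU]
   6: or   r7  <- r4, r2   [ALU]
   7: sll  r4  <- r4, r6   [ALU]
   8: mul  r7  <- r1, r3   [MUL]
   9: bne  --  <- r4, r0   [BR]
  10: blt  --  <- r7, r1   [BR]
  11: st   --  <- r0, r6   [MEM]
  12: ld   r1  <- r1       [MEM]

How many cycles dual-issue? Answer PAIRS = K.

0. xor.ALU @i0  | RAW r7
1. mul.MUL;st.MEM @i1/i2  | dual
2. xor.ALU;sll.ALU @i3/i4  | dual
3. or.ALU;or.ALU @i5/i6  | dual
4. sll.ALU;mul.MUL @i7/i8  | dual
5. bne.BR @i9  | no-port BR/BR
6. blt.BR;st.MEM @i10/i11  | dual
7. ld.MEM @i12  | tail

PAIRS = 5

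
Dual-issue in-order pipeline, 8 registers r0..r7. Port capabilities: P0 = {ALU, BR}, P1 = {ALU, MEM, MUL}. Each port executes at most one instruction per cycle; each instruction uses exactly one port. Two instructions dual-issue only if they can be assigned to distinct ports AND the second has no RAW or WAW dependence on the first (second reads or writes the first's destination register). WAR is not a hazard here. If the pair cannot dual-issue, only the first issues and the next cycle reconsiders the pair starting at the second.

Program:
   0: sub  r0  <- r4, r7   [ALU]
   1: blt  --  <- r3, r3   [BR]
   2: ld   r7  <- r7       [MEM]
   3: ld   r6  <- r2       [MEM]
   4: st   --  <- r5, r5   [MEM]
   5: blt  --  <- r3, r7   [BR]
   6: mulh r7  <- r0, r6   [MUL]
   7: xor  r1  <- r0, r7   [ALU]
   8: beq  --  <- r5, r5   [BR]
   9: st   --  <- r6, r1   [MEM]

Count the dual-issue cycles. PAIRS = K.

[0] i0/i1  sub blt  -- 2-wide
[1] i2  ld  -- no-port MEM/MEM
[2] i3  ld  -- no-port MEM/MEM
[3] i4/i5  st blt  -- 2-wide
[4] i6  mulh  -- RAW r7
[5] i7/i8  xor beq  -- 2-wide
[6] i9  st  -- tail

PAIRS = 3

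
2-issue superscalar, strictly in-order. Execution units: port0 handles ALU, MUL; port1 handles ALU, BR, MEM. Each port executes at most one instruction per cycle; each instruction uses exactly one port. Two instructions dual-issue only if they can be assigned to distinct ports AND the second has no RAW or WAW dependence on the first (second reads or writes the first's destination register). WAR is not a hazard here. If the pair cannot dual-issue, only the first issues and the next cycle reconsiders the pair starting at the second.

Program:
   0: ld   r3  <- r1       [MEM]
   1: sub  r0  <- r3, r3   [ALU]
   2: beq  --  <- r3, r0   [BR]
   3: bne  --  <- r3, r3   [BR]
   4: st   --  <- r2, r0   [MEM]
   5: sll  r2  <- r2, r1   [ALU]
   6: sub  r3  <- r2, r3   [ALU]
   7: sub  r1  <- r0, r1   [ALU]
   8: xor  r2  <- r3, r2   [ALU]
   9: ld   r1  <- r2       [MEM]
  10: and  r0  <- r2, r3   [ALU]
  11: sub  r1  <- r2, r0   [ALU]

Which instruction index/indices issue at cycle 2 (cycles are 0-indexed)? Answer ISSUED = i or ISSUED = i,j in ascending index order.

ISSUED = 2

[0] i0  ld.MEM  -- RAW r3
[1] i1  sub.ALU  -- RAW r0
[2] i2  beq.BR  -- no-port BR/BR
[3] i3  bne.BR  -- no-port BR/MEM
[4] i4,i5  st.MEM+sll.ALU  -- 2-wide
[5] i6,i7  sub.ALU+sub.ALU  -- 2-wide
[6] i8  xor.ALU  -- RAW r2
[7] i9,i10  ld.MEM+and.ALU  -- 2-wide
[8] i11  sub.ALU  -- tail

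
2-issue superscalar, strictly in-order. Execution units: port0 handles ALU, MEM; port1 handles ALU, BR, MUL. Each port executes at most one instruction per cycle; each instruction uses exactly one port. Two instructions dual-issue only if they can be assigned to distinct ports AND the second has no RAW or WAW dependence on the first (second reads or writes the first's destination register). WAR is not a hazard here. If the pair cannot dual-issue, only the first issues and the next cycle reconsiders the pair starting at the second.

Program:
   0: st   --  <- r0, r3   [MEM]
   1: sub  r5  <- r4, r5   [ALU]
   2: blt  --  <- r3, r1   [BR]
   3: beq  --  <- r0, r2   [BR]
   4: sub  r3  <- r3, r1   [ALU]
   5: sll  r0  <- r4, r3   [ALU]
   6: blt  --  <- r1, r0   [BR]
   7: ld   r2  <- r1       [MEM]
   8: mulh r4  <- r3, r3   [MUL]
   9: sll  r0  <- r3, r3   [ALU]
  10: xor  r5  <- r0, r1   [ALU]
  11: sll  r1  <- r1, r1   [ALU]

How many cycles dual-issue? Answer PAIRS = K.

PAIRS = 5

0. st+sub @i0/i1  | dual
1. blt @i2  | no-port BR/BR
2. beq+sub @i3/i4  | dual
3. sll @i5  | RAW r0
4. blt+ld @i6/i7  | dual
5. mulh+sll @i8/i9  | dual
6. xor+sll @i10/i11  | dual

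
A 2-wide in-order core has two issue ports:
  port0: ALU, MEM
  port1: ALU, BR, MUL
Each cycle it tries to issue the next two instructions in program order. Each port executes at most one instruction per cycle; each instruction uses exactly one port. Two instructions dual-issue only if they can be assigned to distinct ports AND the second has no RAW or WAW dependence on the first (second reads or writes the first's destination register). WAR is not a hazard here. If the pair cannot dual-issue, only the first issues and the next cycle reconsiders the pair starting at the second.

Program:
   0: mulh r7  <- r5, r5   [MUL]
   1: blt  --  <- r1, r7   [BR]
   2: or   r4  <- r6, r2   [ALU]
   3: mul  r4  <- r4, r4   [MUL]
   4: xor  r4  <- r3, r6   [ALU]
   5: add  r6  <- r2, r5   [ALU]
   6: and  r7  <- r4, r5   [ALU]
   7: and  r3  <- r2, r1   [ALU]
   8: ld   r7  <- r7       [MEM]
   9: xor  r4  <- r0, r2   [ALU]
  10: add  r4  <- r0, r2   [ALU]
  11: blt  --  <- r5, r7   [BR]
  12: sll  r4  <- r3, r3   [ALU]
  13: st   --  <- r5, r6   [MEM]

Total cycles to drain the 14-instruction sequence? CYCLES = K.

CYCLES = 8

0. mulh @i0  | no-port MUL/BR
1. blt;or @i1+i2  | 2-wide
2. mul @i3  | WAW r4
3. xor;add @i4+i5  | 2-wide
4. and;and @i6+i7  | 2-wide
5. ld;xor @i8+i9  | 2-wide
6. add;blt @i10+i11  | 2-wide
7. sll;st @i12+i13  | 2-wide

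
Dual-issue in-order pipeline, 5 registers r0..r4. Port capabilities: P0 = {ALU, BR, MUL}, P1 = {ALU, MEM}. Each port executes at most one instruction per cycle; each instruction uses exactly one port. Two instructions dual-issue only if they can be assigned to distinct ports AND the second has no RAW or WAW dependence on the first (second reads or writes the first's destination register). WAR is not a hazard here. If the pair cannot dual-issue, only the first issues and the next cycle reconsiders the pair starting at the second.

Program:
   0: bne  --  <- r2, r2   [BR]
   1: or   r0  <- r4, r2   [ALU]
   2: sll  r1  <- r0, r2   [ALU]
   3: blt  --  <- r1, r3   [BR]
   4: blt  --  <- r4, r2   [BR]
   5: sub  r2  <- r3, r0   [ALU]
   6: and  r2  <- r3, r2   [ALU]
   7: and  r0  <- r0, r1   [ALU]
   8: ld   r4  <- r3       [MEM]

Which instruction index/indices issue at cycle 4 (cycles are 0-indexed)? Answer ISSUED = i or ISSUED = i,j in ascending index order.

ISSUED = 6,7

#0 head=0: bne.BR/or.ALU i0+i1 2-wide
#1 head=2: sll.ALU i2 RAW r1
#2 head=3: blt.BR i3 no-port BR/BR
#3 head=4: blt.BR/sub.ALU i4+i5 2-wide
#4 head=6: and.ALU/and.ALU i6+i7 2-wide
#5 head=8: ld.MEM i8 tail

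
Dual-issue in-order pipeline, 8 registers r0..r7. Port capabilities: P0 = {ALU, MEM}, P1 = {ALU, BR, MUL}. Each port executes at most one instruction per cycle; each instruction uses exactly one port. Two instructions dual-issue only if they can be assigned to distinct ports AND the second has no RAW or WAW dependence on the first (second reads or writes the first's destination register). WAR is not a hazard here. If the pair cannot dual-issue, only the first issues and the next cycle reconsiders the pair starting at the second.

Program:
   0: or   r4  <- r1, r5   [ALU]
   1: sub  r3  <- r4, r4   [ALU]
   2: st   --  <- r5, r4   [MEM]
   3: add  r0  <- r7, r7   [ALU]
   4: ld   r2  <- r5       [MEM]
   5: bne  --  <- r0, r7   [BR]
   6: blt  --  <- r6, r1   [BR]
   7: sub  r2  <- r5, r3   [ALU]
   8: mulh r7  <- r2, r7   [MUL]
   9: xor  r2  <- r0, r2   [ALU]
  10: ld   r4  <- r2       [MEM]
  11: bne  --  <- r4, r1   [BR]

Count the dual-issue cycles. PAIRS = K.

PAIRS = 4

t=0 i0:or.ALU ; RAW r4
t=1 i1/i2:sub.ALU;st.MEM ; pair
t=2 i3/i4:add.ALU;ld.MEM ; pair
t=3 i5:bne.BR ; no-port BR/BR
t=4 i6/i7:blt.BR;sub.ALU ; pair
t=5 i8/i9:mulh.MUL;xor.ALU ; pair
t=6 i10:ld.MEM ; RAW r4
t=7 i11:bne.BR ; tail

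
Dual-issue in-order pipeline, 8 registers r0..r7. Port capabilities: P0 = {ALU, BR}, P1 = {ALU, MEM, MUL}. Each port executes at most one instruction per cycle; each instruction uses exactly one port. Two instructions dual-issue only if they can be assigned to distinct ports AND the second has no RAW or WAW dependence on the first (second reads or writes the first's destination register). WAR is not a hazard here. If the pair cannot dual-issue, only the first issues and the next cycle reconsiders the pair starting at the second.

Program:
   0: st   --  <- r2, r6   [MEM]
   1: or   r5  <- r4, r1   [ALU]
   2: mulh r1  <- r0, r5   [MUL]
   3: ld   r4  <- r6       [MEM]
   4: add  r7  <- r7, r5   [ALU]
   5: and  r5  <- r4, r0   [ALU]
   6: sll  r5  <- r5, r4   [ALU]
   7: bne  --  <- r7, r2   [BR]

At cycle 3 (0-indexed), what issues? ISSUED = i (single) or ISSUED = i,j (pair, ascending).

ISSUED = 5

t=0 i0+i1:st.MEM+or.ALU ; dual
t=1 i2:mulh.MUL ; no-port MUL/MEM
t=2 i3+i4:ld.MEM+add.ALU ; dual
t=3 i5:and.ALU ; RAW+WAW r5
t=4 i6+i7:sll.ALU+bne.BR ; dual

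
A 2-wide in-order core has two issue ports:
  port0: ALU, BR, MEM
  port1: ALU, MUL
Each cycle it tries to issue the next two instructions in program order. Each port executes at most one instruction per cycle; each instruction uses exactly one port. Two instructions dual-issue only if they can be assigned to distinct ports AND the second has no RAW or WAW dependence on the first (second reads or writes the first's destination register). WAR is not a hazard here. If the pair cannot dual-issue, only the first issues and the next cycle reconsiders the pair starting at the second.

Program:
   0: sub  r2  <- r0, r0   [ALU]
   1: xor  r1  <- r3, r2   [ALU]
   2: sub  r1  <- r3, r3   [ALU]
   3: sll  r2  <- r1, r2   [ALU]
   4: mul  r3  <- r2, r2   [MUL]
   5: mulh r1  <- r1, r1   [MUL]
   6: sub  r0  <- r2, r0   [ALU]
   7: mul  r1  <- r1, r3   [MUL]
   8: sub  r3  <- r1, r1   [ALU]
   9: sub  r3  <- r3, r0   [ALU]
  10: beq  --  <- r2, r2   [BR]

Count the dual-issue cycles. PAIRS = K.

t=0 i0:sub ; RAW r2
t=1 i1:xor ; WAW r1
t=2 i2:sub ; RAW r1
t=3 i3:sll ; RAW r2
t=4 i4:mul ; no-port MUL/MUL
t=5 i5+i6:mulh sub ; 2-wide
t=6 i7:mul ; RAW r1
t=7 i8:sub ; RAW+WAW r3
t=8 i9+i10:sub beq ; 2-wide

PAIRS = 2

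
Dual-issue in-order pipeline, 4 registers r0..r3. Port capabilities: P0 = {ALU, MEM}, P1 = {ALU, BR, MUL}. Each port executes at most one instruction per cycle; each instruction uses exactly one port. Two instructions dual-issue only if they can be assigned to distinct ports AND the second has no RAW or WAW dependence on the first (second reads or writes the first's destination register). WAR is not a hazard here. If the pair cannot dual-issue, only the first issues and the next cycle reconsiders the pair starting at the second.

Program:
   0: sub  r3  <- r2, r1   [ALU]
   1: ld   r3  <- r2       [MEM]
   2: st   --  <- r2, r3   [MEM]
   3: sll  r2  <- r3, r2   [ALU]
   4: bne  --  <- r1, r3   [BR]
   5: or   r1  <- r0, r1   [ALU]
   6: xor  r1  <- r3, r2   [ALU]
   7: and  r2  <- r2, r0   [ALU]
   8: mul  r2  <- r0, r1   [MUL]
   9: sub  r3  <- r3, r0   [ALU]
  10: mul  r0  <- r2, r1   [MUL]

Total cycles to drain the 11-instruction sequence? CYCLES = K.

CYCLES = 7

c0: i0 sub  WAW r3
c1: i1 ld  no-port MEM/MEM
c2: i2+i3 st/sll  dual
c3: i4+i5 bne/or  dual
c4: i6+i7 xor/and  dual
c5: i8+i9 mul/sub  dual
c6: i10 mul  tail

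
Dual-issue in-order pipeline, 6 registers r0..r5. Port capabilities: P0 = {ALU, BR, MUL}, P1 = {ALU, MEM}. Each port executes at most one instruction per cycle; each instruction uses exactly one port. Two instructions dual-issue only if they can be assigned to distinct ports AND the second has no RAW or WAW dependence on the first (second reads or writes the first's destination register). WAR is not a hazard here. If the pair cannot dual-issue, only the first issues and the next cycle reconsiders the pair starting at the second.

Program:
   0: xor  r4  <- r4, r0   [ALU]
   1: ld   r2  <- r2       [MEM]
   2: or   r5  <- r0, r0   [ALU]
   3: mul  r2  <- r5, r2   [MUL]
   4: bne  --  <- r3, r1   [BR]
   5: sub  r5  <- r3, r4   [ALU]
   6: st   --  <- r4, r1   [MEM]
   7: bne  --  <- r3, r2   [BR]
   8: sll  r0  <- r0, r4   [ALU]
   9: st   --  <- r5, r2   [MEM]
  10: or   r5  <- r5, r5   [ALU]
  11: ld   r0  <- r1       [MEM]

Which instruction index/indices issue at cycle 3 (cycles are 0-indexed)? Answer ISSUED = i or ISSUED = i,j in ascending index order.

ISSUED = 4,5

t=0 i0/i1:xor.ALU ld.MEM ; dual
t=1 i2:or.ALU ; RAW r5
t=2 i3:mul.MUL ; no-port MUL/BR
t=3 i4/i5:bne.BR sub.ALU ; dual
t=4 i6/i7:st.MEM bne.BR ; dual
t=5 i8/i9:sll.ALU st.MEM ; dual
t=6 i10/i11:or.ALU ld.MEM ; dual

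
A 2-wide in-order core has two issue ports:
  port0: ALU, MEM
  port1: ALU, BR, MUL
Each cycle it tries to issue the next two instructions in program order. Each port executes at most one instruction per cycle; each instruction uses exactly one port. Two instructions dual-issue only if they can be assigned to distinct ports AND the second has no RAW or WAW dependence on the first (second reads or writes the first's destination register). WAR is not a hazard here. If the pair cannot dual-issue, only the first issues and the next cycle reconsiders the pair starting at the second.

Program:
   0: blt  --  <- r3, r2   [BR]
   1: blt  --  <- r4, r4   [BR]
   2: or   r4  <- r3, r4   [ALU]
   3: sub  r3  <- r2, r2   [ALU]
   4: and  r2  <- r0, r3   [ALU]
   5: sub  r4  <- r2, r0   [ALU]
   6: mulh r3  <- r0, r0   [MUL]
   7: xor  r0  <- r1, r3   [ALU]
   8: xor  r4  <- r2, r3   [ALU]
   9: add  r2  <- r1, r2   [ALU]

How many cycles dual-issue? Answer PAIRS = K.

PAIRS = 3

  cy0 -> i0 (blt.BR) no-port BR/BR
  cy1 -> i1&i2 (blt.BR;or.ALU) 2-wide
  cy2 -> i3 (sub.ALU) RAW r3
  cy3 -> i4 (and.ALU) RAW r2
  cy4 -> i5&i6 (sub.ALU;mulh.MUL) 2-wide
  cy5 -> i7&i8 (xor.ALU;xor.ALU) 2-wide
  cy6 -> i9 (add.ALU) tail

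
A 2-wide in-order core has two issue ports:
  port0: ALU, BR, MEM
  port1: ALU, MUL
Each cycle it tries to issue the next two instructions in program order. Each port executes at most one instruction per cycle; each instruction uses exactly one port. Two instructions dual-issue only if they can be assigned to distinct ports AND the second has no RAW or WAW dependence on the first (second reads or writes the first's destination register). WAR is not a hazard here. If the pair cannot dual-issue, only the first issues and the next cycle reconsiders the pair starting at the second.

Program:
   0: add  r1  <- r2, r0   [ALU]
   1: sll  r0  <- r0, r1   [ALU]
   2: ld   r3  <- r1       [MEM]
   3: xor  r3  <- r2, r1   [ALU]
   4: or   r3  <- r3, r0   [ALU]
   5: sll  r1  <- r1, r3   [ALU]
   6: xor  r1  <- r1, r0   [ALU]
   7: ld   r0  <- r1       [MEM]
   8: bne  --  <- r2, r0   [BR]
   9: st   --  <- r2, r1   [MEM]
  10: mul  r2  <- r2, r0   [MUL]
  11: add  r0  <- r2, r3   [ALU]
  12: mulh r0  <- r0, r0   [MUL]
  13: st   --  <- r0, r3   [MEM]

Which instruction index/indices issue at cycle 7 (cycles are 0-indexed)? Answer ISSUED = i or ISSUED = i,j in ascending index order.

ISSUED = 8

[0] i0  add  -- RAW r1
[1] i1,i2  sll+ld  -- 2-wide
[2] i3  xor  -- RAW+WAW r3
[3] i4  or  -- RAW r3
[4] i5  sll  -- RAW+WAW r1
[5] i6  xor  -- RAW r1
[6] i7  ld  -- no-port MEM/BR
[7] i8  bne  -- no-port BR/MEM
[8] i9,i10  st+mul  -- 2-wide
[9] i11  add  -- RAW+WAW r0
[10] i12  mulh  -- RAW r0
[11] i13  st  -- tail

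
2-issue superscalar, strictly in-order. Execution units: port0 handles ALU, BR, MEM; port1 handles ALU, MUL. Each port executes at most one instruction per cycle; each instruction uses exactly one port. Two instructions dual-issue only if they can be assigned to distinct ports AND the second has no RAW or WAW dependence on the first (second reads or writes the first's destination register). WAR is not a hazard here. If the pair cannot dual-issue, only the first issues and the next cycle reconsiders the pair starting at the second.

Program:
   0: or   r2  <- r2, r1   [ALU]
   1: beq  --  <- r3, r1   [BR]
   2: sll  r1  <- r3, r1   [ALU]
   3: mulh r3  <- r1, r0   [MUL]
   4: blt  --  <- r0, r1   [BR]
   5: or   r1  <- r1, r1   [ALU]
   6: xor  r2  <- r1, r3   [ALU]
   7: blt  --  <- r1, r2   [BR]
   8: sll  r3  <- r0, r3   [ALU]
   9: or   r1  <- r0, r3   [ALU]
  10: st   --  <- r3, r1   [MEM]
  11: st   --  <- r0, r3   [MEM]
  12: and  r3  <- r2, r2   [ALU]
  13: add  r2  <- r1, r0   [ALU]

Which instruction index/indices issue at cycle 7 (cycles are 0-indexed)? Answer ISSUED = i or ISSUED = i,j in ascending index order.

ISSUED = 10

t=0 i0&i1:or+beq ; 2-wide
t=1 i2:sll ; RAW r1
t=2 i3&i4:mulh+blt ; 2-wide
t=3 i5:or ; RAW r1
t=4 i6:xor ; RAW r2
t=5 i7&i8:blt+sll ; 2-wide
t=6 i9:or ; RAW r1
t=7 i10:st ; no-port MEM/MEM
t=8 i11&i12:st+and ; 2-wide
t=9 i13:add ; tail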